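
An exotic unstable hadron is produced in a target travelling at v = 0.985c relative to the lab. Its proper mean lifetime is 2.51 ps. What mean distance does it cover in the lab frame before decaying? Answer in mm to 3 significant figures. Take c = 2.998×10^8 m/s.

d ≈ 4.30 mm

γ = 1/√(1 − 0.985²) = 5.7953
Dilated lifetime: Δt = γτ₀ = 5.7953 × 2.51 ps = 14.546 ps
d = vΔt = 0.985c × 14.546 ps = 2.9530×10^8 m/s × 1.4546×10^-11 s = 4.30 mm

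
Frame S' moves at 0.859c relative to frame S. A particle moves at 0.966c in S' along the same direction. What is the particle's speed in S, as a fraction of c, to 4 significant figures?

Relativistic velocity addition: u = (u' + v)/(1 + u'v/c²)
= (0.966 + 0.859)/(1 + 0.966×0.859) = 1.825/1.82979 = 0.9974

u ≈ 0.9974c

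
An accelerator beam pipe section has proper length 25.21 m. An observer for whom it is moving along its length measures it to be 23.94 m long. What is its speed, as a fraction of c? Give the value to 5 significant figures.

β ≈ 0.31339

γ = L₀/L = 25.21/23.94 = 1.053049
β = √(1 − 1/γ²) = 0.31339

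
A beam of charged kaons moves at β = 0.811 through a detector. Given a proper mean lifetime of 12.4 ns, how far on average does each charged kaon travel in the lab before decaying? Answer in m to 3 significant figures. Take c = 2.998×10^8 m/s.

d ≈ 5.15 m

γ = 1/√(1 − 0.811²) = 1.7093
Dilated lifetime: Δt = γτ₀ = 1.7093 × 12.4 ns = 21.195 ns
d = vΔt = 0.811c × 21.195 ns = 2.4314×10^8 m/s × 2.1195×10^-8 s = 5.15 m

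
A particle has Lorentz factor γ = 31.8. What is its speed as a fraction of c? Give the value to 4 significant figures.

β = √(1 − 1/γ²) = √(1 − 1/31.8²) = √(0.999011) = 0.9995

β ≈ 0.9995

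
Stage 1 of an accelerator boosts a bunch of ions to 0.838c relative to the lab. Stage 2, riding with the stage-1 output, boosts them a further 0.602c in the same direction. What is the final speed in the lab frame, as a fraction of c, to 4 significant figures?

u ≈ 0.9571c

Compose boost 2: (0.602 + 0.838)/(1 + 0.602×0.838) = 1.440/1.50448 = 0.9571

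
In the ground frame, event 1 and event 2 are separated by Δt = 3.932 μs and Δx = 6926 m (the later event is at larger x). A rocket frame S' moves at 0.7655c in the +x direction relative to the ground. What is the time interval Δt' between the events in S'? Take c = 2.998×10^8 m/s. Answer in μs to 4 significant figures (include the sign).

γ = 1/√(1 − 0.7655²) = 1.55416
Δt' = γ(Δt − vΔx/c²) = 1.55416 × (3.932 μs − 0.7655×6926 m / (2.998×10^8 m/s))
= 1.55416 × (-13.7526 μs) = -21.37 μs

Δt' ≈ -21.37 μs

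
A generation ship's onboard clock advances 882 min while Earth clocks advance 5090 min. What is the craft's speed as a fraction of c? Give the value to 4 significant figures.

γ = Δt/τ₀ = 5090/882 = 5.77098
β = √(1 − 1/γ²) = √(1 − 1/5.77098²) = 0.9849

β ≈ 0.9849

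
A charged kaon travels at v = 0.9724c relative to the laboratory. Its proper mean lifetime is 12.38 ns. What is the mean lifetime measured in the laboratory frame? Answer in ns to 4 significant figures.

Δt ≈ 53.06 ns

γ = 1/√(1 − 0.9724²) = 4.28596
Time dilation: Δt = γτ₀ = 4.28596 × 12.38 ns = 53.06 ns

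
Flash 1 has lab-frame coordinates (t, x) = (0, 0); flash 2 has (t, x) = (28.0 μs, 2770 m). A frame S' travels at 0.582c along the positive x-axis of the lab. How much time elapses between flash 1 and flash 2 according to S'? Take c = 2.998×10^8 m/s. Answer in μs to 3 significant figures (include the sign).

Δt' ≈ 27.8 μs

γ = 1/√(1 − 0.582²) = 1.2297
Δt' = γ(Δt − vΔx/c²) = 1.2297 × (28.0 μs − 0.582×2770 m / (2.998×10^8 m/s))
= 1.2297 × (22.623 μs) = 27.8 μs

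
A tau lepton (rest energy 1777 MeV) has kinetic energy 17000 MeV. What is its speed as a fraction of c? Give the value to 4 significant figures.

γ = 1 + K/(m₀c²) = 1 + 17000/1777 = 10.5667
β = √(1 − 1/γ²) = 0.9955

β ≈ 0.9955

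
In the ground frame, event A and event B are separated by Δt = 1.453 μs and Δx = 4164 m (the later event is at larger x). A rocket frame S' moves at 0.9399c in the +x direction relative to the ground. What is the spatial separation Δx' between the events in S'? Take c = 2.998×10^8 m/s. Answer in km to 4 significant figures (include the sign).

Δx' ≈ 11.00 km

γ = 1/√(1 − 0.9399²) = 2.92869
Δx' = γ(Δx − vΔt) = 2.92869 × (4164 m − 0.9399×(2.998×10^8 m/s)×1.453×10^-6 s)
= 2.92869 × (3754.57 m) = 11.00 km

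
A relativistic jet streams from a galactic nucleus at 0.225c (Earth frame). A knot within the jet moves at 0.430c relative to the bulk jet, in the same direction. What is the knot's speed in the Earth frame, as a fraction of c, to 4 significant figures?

Relativistic velocity addition: u = (u' + v)/(1 + u'v/c²)
= (0.430 + 0.225)/(1 + 0.430×0.225) = 0.6550/1.09675 = 0.5972

u ≈ 0.5972c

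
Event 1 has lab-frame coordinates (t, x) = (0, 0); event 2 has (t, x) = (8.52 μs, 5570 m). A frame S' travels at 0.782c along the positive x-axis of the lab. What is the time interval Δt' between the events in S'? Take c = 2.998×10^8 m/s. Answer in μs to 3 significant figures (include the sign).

γ = 1/√(1 − 0.782²) = 1.6044
Δt' = γ(Δt − vΔx/c²) = 1.6044 × (8.52 μs − 0.782×5570 m / (2.998×10^8 m/s))
= 1.6044 × (-6.0088 μs) = -9.64 μs

Δt' ≈ -9.64 μs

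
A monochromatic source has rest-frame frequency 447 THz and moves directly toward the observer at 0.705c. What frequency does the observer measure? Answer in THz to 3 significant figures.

Relativistic Doppler: f_obs = f_src √((1+β)/(1−β))
= 447 × √(1.7050/0.29500) = 447 × 2.4041 = 1070 THz

f_obs ≈ 1070 THz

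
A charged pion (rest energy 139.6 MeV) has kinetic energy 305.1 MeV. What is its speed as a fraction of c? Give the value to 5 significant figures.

β ≈ 0.94945

γ = 1 + K/(m₀c²) = 1 + 305.1/139.6 = 3.185530
β = √(1 − 1/γ²) = 0.94945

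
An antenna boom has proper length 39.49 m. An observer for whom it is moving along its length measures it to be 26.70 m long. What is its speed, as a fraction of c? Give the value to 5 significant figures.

β ≈ 0.73679

γ = L₀/L = 39.49/26.70 = 1.479026
β = √(1 − 1/γ²) = 0.73679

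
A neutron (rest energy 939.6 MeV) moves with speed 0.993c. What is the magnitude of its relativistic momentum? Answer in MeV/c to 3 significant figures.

γ = 1/√(1 − 0.993²) = 8.4664
p = γβm₀c = 8.4664 × 0.993 × 939.6 MeV/c = 7900 MeV/c

p ≈ 7900 MeV/c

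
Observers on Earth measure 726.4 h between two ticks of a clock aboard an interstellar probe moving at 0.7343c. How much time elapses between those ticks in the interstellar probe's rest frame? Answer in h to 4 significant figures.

τ₀ ≈ 493.1 h

γ = 1/√(1 − 0.7343²) = 1.47313
Proper time: τ₀ = Δt/γ = 726.4/1.47313 = 493.1 h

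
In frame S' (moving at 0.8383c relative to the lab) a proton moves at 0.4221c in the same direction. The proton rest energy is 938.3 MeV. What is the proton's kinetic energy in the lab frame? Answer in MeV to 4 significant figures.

u_lab = (0.4221 + 0.8383)/(1 + 0.4221×0.8383) = 0.9309771
γ = 1/√(1 − 0.9309771²) = 2.73914
K = (γ − 1)m₀c² = (2.73914 − 1) × 938.3 = 1.73914 × 938.3 = 1632 MeV

K ≈ 1632 MeV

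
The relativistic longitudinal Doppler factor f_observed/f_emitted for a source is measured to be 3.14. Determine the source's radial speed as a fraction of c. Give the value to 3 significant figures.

f_obs/f_src = √((1+β)/(1−β)) = 3.14  ⇒  (1+β)/(1−β) = 9.8596
β = |1 − D²|/(1 + D²) = |1 − 9.8596|/(1 + 9.8596) = 0.816

β ≈ 0.816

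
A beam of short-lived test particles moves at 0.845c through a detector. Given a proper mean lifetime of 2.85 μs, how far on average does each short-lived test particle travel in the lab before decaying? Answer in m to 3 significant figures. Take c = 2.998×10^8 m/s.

γ = 1/√(1 − 0.845²) = 1.8700
Dilated lifetime: Δt = γτ₀ = 1.8700 × 2.85 μs = 5.3294 μs
d = vΔt = 0.845c × 5.3294 μs = 2.5333×10^8 m/s × 5.3294×10^-6 s = 1350 m

d ≈ 1350 m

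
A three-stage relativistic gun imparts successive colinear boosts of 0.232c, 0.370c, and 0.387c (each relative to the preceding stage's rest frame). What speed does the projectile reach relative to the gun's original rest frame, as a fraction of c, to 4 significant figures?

u ≈ 0.7751c

Compose boost 2: (0.370 + 0.232)/(1 + 0.370×0.232) = 0.6020/1.08584 = 0.554409
Compose boost 3: (0.387 + 0.554409)/(1 + 0.387×0.554409) = 0.941409/1.21456 = 0.7751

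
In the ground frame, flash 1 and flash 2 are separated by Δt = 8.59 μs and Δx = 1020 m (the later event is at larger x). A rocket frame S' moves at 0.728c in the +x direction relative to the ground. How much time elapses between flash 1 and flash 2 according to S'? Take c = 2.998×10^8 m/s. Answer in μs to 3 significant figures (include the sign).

γ = 1/√(1 − 0.728²) = 1.4586
Δt' = γ(Δt − vΔx/c²) = 1.4586 × (8.59 μs − 0.728×1020 m / (2.998×10^8 m/s))
= 1.4586 × (6.1131 μs) = 8.92 μs

Δt' ≈ 8.92 μs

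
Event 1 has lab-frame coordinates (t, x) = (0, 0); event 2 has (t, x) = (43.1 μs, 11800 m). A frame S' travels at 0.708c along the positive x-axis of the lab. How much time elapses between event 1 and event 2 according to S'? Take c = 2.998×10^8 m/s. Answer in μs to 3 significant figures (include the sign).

γ = 1/√(1 − 0.708²) = 1.4160
Δt' = γ(Δt − vΔx/c²) = 1.4160 × (43.1 μs − 0.708×11800 m / (2.998×10^8 m/s))
= 1.4160 × (15.233 μs) = 21.6 μs

Δt' ≈ 21.6 μs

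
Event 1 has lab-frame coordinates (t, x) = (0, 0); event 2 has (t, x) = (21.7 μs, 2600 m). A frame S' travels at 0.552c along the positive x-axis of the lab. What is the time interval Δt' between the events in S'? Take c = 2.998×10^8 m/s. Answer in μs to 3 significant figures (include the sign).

Δt' ≈ 20.3 μs

γ = 1/√(1 − 0.552²) = 1.1993
Δt' = γ(Δt − vΔx/c²) = 1.1993 × (21.7 μs − 0.552×2600 m / (2.998×10^8 m/s))
= 1.1993 × (16.913 μs) = 20.3 μs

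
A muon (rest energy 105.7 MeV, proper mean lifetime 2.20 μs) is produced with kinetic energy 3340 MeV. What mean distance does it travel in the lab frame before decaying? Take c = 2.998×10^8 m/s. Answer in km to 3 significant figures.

d ≈ 21.5 km

γ = 1 + K/(m₀c²) = 1 + 3340/105.7 = 32.599
β = √(1 − 1/γ²) = 0.99953
Dilated lifetime: γτ₀ = 32.599 × 2.20 μs = 71.718 μs
d = βc·γτ₀ = 0.99953 × (2.998×10^8 m/s) × 7.1718×10^-5 s = 21.5 km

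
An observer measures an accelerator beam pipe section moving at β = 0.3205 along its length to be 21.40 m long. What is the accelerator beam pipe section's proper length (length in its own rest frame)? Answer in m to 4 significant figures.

γ = 1/√(1 − 0.3205²) = 1.05569
L₀ = γL = 1.05569 × 21.40 = 22.59 m

L₀ ≈ 22.59 m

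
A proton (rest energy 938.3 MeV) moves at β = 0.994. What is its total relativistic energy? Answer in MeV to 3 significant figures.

γ = 1/√(1 − 0.994²) = 9.1424
E = γm₀c² = 9.1424 × 938.3 MeV = 8580 MeV

E ≈ 8580 MeV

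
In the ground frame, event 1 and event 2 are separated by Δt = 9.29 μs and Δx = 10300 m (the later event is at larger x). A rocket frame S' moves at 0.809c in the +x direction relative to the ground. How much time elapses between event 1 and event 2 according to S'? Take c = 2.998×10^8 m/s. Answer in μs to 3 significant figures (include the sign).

Δt' ≈ -31.5 μs

γ = 1/√(1 − 0.809²) = 1.7012
Δt' = γ(Δt − vΔx/c²) = 1.7012 × (9.29 μs − 0.809×10300 m / (2.998×10^8 m/s))
= 1.7012 × (-18.504 μs) = -31.5 μs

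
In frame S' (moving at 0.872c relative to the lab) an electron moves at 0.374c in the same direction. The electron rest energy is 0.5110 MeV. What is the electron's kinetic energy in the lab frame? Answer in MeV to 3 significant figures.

K ≈ 0.982 MeV

u_lab = (0.374 + 0.872)/(1 + 0.374×0.872) = 0.939577
γ = 1/√(1 − 0.939577²) = 2.9211
K = (γ − 1)m₀c² = (2.9211 − 1) × 0.5110 = 1.9211 × 0.5110 = 0.982 MeV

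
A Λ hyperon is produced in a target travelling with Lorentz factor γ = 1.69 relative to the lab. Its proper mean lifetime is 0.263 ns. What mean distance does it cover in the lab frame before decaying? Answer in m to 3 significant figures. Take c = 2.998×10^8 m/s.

d ≈ 0.107 m

β = √(1 − 1/γ²) = √(1 − 1/1.69²) = 0.80615
Dilated lifetime: Δt = γτ₀ = 1.69 × 0.263 ns = 0.44447 ns
d = vΔt = 0.80615c × 0.44447 ns = 2.4168×10^8 m/s × 4.4447×10^-10 s = 0.107 m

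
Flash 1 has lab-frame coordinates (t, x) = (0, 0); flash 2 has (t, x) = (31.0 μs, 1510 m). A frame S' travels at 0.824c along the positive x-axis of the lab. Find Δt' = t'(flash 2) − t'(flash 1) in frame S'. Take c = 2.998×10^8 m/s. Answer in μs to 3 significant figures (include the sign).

Δt' ≈ 47.4 μs

γ = 1/√(1 − 0.824²) = 1.7649
Δt' = γ(Δt − vΔx/c²) = 1.7649 × (31.0 μs − 0.824×1510 m / (2.998×10^8 m/s))
= 1.7649 × (26.850 μs) = 47.4 μs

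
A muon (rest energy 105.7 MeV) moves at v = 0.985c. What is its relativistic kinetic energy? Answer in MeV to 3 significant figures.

K ≈ 507 MeV

γ = 1/√(1 − 0.985²) = 5.7953
K = (γ − 1)m₀c² = (5.7953 − 1) × 105.7 MeV = 4.7953 × 105.7 MeV = 507 MeV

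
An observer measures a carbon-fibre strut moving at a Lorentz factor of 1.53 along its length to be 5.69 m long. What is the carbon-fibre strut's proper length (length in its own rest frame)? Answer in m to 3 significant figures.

γ = 1.53 (given)
L₀ = γL = 1.53 × 5.69 = 8.71 m

L₀ ≈ 8.71 m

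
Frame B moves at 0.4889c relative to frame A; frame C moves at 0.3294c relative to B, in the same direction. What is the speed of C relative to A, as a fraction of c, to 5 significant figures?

u ≈ 0.70480c

Compose boost 2: (0.3294 + 0.4889)/(1 + 0.3294×0.4889) = 0.81830/1.161044 = 0.70480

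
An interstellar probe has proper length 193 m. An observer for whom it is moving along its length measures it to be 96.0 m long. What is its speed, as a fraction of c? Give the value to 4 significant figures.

β ≈ 0.8675

γ = L₀/L = 193/96.0 = 2.01042
β = √(1 − 1/γ²) = 0.8675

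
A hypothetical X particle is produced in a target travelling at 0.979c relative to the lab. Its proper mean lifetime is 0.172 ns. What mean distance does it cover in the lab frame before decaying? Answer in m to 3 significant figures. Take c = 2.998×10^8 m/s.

d ≈ 0.248 m

γ = 1/√(1 − 0.979²) = 4.9053
Dilated lifetime: Δt = γτ₀ = 4.9053 × 0.172 ns = 0.84372 ns
d = vΔt = 0.979c × 0.84372 ns = 2.9350×10^8 m/s × 8.4372×10^-10 s = 0.248 m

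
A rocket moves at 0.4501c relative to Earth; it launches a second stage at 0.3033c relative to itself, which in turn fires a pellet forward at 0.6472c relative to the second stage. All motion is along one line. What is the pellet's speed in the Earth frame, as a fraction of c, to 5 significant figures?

Compose boost 2: (0.3033 + 0.4501)/(1 + 0.3033×0.4501) = 0.75340/1.136515 = 0.6629035
Compose boost 3: (0.6472 + 0.6629035)/(1 + 0.6472×0.6629035) = 1.310104/1.429031 = 0.91678

u ≈ 0.91678c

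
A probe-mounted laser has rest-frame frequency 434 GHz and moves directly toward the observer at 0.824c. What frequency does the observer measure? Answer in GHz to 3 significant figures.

f_obs ≈ 1400 GHz

Relativistic Doppler: f_obs = f_src √((1+β)/(1−β))
= 434 × √(1.8240/0.17600) = 434 × 3.2193 = 1400 GHz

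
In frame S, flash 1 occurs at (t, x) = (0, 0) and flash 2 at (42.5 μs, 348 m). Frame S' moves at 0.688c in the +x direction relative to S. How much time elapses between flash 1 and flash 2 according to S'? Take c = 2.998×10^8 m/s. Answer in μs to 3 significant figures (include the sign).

Δt' ≈ 57.5 μs

γ = 1/√(1 − 0.688²) = 1.3780
Δt' = γ(Δt − vΔx/c²) = 1.3780 × (42.5 μs − 0.688×348 m / (2.998×10^8 m/s))
= 1.3780 × (41.701 μs) = 57.5 μs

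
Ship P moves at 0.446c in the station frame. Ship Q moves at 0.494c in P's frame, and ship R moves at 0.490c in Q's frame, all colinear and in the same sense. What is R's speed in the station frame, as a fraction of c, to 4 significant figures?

u ≈ 0.9149c

Compose boost 2: (0.494 + 0.446)/(1 + 0.494×0.446) = 0.9400/1.22032 = 0.770287
Compose boost 3: (0.490 + 0.770287)/(1 + 0.490×0.770287) = 1.26029/1.37744 = 0.9149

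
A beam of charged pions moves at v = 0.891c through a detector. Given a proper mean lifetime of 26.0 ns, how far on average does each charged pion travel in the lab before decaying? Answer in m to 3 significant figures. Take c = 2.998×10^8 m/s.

d ≈ 15.3 m

γ = 1/√(1 − 0.891²) = 2.2026
Dilated lifetime: Δt = γτ₀ = 2.2026 × 26.0 ns = 57.268 ns
d = vΔt = 0.891c × 57.268 ns = 2.6712×10^8 m/s × 5.7268×10^-8 s = 15.3 m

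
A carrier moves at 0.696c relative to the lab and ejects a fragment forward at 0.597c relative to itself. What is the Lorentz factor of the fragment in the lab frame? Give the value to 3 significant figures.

u_lab = (0.597 + 0.696)/(1 + 0.597×0.696) = 1.293/1.41551 = 0.913450
γ = 1/√(1 − 0.913450²) = 2.46

γ ≈ 2.46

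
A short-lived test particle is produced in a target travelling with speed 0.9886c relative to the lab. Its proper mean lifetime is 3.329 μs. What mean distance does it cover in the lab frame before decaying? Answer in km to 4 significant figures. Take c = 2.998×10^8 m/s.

γ = 1/√(1 − 0.9886²) = 6.64162
Dilated lifetime: Δt = γτ₀ = 6.64162 × 3.329 μs = 22.1099 μs
d = vΔt = 0.9886c × 22.1099 μs = 2.96382×10^8 m/s × 2.21099×10^-5 s = 6.553 km

d ≈ 6.553 km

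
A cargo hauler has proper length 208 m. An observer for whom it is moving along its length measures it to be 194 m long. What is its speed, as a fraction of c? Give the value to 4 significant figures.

γ = L₀/L = 208/194 = 1.07216
β = √(1 − 1/γ²) = 0.3607

β ≈ 0.3607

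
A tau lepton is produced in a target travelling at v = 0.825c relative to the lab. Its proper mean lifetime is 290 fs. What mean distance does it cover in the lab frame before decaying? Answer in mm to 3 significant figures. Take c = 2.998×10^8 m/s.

d ≈ 0.127 mm

γ = 1/√(1 − 0.825²) = 1.7695
Dilated lifetime: Δt = γτ₀ = 1.7695 × 290 fs = 513.15 fs
d = vΔt = 0.825c × 513.15 fs = 2.4734×10^8 m/s × 5.1315×10^-13 s = 0.127 mm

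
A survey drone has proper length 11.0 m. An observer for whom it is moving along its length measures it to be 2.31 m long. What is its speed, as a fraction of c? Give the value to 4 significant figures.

γ = L₀/L = 11.0/2.31 = 4.76190
β = √(1 − 1/γ²) = 0.9777

β ≈ 0.9777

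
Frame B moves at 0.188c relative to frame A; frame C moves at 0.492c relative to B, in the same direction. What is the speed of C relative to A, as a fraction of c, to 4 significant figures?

u ≈ 0.6224c

Compose boost 2: (0.492 + 0.188)/(1 + 0.492×0.188) = 0.6800/1.09250 = 0.6224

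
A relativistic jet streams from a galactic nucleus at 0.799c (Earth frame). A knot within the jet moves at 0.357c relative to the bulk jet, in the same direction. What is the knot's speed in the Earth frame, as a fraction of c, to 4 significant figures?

Relativistic velocity addition: u = (u' + v)/(1 + u'v/c²)
= (0.357 + 0.799)/(1 + 0.357×0.799) = 1.156/1.28524 = 0.8994

u ≈ 0.8994c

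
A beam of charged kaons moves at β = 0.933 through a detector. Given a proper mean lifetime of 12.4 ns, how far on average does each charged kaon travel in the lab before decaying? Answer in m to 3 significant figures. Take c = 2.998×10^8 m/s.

d ≈ 9.64 m

γ = 1/√(1 − 0.933²) = 2.7787
Dilated lifetime: Δt = γτ₀ = 2.7787 × 12.4 ns = 34.456 ns
d = vΔt = 0.933c × 34.456 ns = 2.7971×10^8 m/s × 3.4456×10^-8 s = 9.64 m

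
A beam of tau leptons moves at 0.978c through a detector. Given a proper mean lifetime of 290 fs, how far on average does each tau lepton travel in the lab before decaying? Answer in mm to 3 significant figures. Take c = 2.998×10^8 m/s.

γ = 1/√(1 − 0.978²) = 4.7938
Dilated lifetime: Δt = γτ₀ = 4.7938 × 290 fs = 1390.2 fs
d = vΔt = 0.978c × 1390.2 fs = 2.9320×10^8 m/s × 1.3902×10^-12 s = 0.408 mm

d ≈ 0.408 mm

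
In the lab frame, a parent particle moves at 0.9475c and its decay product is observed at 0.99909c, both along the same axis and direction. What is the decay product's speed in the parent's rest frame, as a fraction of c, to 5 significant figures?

u' ≈ 0.96679c

Inverse velocity addition: u' = (u − v)/(1 − uv/c²)
= (0.99909 − 0.9475)/(1 − 0.99909×0.9475) = 0.051590/0.05336222 = 0.96679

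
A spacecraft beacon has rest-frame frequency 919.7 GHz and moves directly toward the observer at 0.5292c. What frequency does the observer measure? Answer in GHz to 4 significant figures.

Relativistic Doppler: f_obs = f_src √((1+β)/(1−β))
= 919.7 × √(1.52920/0.470800) = 919.7 × 1.80225 = 1658 GHz

f_obs ≈ 1658 GHz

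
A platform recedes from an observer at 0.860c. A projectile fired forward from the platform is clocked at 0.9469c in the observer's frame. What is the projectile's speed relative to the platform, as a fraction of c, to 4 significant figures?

Inverse velocity addition: u' = (u − v)/(1 − uv/c²)
= (0.9469 − 0.860)/(1 − 0.9469×0.860) = 0.08690/0.185666 = 0.4680

u' ≈ 0.4680c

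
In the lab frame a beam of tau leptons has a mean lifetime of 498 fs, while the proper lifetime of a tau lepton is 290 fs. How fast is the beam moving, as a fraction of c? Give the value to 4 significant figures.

β ≈ 0.8130

γ = Δt/τ₀ = 498/290 = 1.71724
β = √(1 − 1/γ²) = √(1 − 1/1.71724²) = 0.8130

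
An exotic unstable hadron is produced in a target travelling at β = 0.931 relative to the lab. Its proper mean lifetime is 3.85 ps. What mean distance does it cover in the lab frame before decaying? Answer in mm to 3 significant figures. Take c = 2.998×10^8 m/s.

γ = 1/√(1 − 0.931²) = 2.7396
Dilated lifetime: Δt = γτ₀ = 2.7396 × 3.85 ps = 10.547 ps
d = vΔt = 0.931c × 10.547 ps = 2.7911×10^8 m/s × 1.0547×10^-11 s = 2.94 mm

d ≈ 2.94 mm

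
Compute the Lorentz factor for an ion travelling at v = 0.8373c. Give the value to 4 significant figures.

γ ≈ 1.829

γ = 1/√(1 − β²) = 1/√(1 − 0.8373²) = 1/√(0.298929) = 1.829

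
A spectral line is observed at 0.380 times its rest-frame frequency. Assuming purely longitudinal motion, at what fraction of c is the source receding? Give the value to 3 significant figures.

f_obs/f_src = √((1−β)/(1+β)) = 0.380  ⇒  (1−β)/(1+β) = 0.14440
β = |1 − D²|/(1 + D²) = |1 − 0.14440|/(1 + 0.14440) = 0.748

β ≈ 0.748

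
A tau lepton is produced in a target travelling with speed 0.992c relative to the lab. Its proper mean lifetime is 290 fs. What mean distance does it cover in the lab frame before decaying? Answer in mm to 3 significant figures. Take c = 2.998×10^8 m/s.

d ≈ 0.683 mm

γ = 1/√(1 − 0.992²) = 7.9216
Dilated lifetime: Δt = γτ₀ = 7.9216 × 290 fs = 2297.3 fs
d = vΔt = 0.992c × 2297.3 fs = 2.9740×10^8 m/s × 2.2973×10^-12 s = 0.683 mm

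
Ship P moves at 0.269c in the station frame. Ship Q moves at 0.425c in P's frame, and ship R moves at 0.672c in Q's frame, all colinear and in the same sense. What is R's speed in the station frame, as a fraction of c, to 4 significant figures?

Compose boost 2: (0.425 + 0.269)/(1 + 0.425×0.269) = 0.6940/1.11433 = 0.622799
Compose boost 3: (0.672 + 0.622799)/(1 + 0.672×0.622799) = 1.29480/1.41852 = 0.9128

u ≈ 0.9128c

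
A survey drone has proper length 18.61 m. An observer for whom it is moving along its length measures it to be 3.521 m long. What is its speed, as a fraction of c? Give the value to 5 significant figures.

γ = L₀/L = 18.61/3.521 = 5.285430
β = √(1 − 1/γ²) = 0.98194

β ≈ 0.98194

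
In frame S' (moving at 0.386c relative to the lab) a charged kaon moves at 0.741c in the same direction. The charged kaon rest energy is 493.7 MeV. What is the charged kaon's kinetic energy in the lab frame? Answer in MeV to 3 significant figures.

u_lab = (0.741 + 0.386)/(1 + 0.741×0.386) = 0.876343
γ = 1/√(1 − 0.876343²) = 2.0760
K = (γ − 1)m₀c² = (2.0760 − 1) × 493.7 = 1.0760 × 493.7 = 531 MeV

K ≈ 531 MeV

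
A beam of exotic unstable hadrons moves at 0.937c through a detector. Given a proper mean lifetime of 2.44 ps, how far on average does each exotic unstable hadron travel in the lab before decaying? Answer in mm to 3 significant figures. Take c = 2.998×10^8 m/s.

d ≈ 1.96 mm

γ = 1/√(1 − 0.937²) = 2.8626
Dilated lifetime: Δt = γτ₀ = 2.8626 × 2.44 ps = 6.9848 ps
d = vΔt = 0.937c × 6.9848 ps = 2.8091×10^8 m/s × 6.9848×10^-12 s = 1.96 mm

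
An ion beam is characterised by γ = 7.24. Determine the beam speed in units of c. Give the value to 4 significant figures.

β = √(1 − 1/γ²) = √(1 − 1/7.24²) = √(0.980922) = 0.9904

β ≈ 0.9904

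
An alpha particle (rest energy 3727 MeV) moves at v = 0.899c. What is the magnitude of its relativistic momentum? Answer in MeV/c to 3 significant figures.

p ≈ 7650 MeV/c

γ = 1/√(1 − 0.899²) = 2.2834
p = γβm₀c = 2.2834 × 0.899 × 3727 MeV/c = 7650 MeV/c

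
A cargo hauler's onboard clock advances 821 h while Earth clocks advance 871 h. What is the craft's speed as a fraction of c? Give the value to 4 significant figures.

β ≈ 0.3339

γ = Δt/τ₀ = 871/821 = 1.06090
β = √(1 − 1/γ²) = √(1 − 1/1.06090²) = 0.3339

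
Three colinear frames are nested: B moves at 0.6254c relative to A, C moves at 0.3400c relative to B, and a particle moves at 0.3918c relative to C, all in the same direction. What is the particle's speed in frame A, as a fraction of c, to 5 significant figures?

Compose boost 2: (0.3400 + 0.6254)/(1 + 0.3400×0.6254) = 0.96540/1.212636 = 0.7961169
Compose boost 3: (0.3918 + 0.7961169)/(1 + 0.3918×0.7961169) = 1.187917/1.311919 = 0.90548

u ≈ 0.90548c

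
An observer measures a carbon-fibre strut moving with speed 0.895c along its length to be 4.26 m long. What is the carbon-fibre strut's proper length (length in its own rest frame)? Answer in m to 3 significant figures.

L₀ ≈ 9.55 m

γ = 1/√(1 − 0.895²) = 2.2418
L₀ = γL = 2.2418 × 4.26 = 9.55 m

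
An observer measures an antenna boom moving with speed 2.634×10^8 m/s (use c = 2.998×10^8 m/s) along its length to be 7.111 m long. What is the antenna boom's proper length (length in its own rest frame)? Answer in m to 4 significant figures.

β = v/c = 2.634×10^8 / 2.998×10^8 = 0.878586
γ = 1/√(1 − 0.878586²) = 2.09387
L₀ = γL = 2.09387 × 7.111 = 14.89 m

L₀ ≈ 14.89 m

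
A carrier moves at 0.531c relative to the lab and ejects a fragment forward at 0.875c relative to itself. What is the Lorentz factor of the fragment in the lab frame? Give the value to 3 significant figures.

u_lab = (0.875 + 0.531)/(1 + 0.875×0.531) = 1.406/1.46463 = 0.959973
γ = 1/√(1 − 0.959973²) = 3.57

γ ≈ 3.57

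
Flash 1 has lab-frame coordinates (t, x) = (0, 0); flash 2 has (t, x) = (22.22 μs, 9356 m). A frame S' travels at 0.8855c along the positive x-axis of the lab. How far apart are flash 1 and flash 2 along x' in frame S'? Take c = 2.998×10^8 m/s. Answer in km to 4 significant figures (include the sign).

γ = 1/√(1 − 0.8855²) = 2.15221
Δx' = γ(Δx − vΔt) = 2.15221 × (9356 m − 0.8855×(2.998×10^8 m/s)×22.22×10^-6 s)
= 2.15221 × (3457.19 m) = 7.441 km

Δx' ≈ 7.441 km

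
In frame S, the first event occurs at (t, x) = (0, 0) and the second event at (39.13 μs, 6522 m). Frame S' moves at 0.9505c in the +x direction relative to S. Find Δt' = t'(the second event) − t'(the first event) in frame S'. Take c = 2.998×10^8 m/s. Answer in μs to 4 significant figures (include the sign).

Δt' ≈ 59.38 μs

γ = 1/√(1 − 0.9505²) = 3.21828
Δt' = γ(Δt − vΔx/c²) = 3.21828 × (39.13 μs − 0.9505×6522 m / (2.998×10^8 m/s))
= 3.21828 × (18.4523 μs) = 59.38 μs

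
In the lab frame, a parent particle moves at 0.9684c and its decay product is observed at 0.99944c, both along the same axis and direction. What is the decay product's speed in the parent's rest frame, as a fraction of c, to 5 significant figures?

Inverse velocity addition: u' = (u − v)/(1 − uv/c²)
= (0.99944 − 0.9684)/(1 − 0.99944×0.9684) = 0.031040/0.03214230 = 0.96571

u' ≈ 0.96571c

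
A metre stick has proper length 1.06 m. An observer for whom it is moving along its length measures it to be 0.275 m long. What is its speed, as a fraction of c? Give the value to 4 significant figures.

γ = L₀/L = 1.06/0.275 = 3.85455
β = √(1 − 1/γ²) = 0.9658

β ≈ 0.9658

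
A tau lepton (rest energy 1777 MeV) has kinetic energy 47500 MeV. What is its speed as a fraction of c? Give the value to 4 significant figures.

β ≈ 0.9993

γ = 1 + K/(m₀c²) = 1 + 47500/1777 = 27.7304
β = √(1 − 1/γ²) = 0.9993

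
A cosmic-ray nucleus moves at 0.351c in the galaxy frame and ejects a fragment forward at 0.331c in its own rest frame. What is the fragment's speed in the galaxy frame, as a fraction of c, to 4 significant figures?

Compose boost 2: (0.331 + 0.351)/(1 + 0.331×0.351) = 0.6820/1.11618 = 0.6110

u ≈ 0.6110c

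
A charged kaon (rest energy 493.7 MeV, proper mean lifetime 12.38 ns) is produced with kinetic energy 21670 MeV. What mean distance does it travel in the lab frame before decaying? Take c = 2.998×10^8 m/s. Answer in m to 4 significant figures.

γ = 1 + K/(m₀c²) = 1 + 21670/493.7 = 44.8931
β = √(1 − 1/γ²) = 0.999752
Dilated lifetime: γτ₀ = 44.8931 × 12.38 ns = 555.776 ns
d = βc·γτ₀ = 0.999752 × (2.998×10^8 m/s) × 5.55776×10^-7 s = 166.6 m

d ≈ 166.6 m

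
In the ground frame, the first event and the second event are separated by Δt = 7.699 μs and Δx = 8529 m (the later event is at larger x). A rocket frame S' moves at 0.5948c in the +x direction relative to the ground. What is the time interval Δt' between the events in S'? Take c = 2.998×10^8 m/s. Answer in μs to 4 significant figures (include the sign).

γ = 1/√(1 − 0.5948²) = 1.24398
Δt' = γ(Δt − vΔx/c²) = 1.24398 × (7.699 μs − 0.5948×8529 m / (2.998×10^8 m/s))
= 1.24398 × (-9.22244 μs) = -11.47 μs

Δt' ≈ -11.47 μs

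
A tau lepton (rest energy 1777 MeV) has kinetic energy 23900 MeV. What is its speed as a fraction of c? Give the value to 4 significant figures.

β ≈ 0.9976

γ = 1 + K/(m₀c²) = 1 + 23900/1777 = 14.4496
β = √(1 − 1/γ²) = 0.9976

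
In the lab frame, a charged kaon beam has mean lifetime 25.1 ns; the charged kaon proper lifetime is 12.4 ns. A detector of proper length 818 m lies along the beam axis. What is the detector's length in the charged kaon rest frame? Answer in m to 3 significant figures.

L ≈ 404 m

Time dilation ⇒ γ = Δt/τ₀ = 25.1/12.4 = 2.0242
Length contraction: L = L₀/γ = 818/2.0242 = 404 m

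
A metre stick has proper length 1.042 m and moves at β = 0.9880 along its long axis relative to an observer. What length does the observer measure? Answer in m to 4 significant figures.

γ = 1/√(1 − 0.9880²) = 6.47442
Length contraction: L = L₀/γ = 1.042/6.47442 = 0.1609 m

L ≈ 0.1609 m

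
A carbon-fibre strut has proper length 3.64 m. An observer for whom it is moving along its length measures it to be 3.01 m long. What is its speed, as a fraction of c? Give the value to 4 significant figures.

β ≈ 0.5623

γ = L₀/L = 3.64/3.01 = 1.20930
β = √(1 − 1/γ²) = 0.5623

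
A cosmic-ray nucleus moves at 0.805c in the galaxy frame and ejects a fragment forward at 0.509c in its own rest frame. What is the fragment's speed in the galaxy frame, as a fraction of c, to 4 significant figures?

u ≈ 0.9321c

Compose boost 2: (0.509 + 0.805)/(1 + 0.509×0.805) = 1.314/1.40975 = 0.9321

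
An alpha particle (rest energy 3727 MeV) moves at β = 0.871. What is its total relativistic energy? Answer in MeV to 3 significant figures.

E ≈ 7590 MeV

γ = 1/√(1 − 0.871²) = 2.0355
E = γm₀c² = 2.0355 × 3727 MeV = 7590 MeV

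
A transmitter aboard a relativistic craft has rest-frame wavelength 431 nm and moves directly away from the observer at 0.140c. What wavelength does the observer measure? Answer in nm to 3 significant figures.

λ_obs ≈ 496 nm

Relativistic Doppler: λ_obs = λ_src √((1+β)/(1−β))
= 431 × √(1.1400/0.86000) = 431 × 1.1513 = 496 nm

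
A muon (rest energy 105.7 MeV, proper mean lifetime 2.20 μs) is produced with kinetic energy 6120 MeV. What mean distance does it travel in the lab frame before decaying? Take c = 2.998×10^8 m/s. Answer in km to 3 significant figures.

d ≈ 38.8 km

γ = 1 + K/(m₀c²) = 1 + 6120/105.7 = 58.900
β = √(1 − 1/γ²) = 0.99986
Dilated lifetime: γτ₀ = 58.900 × 2.20 μs = 129.58 μs
d = βc·γτ₀ = 0.99986 × (2.998×10^8 m/s) × 0.00012958 s = 38.8 km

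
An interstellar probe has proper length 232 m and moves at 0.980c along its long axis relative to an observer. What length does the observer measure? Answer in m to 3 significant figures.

γ = 1/√(1 − 0.980²) = 5.0252
Length contraction: L = L₀/γ = 232/5.0252 = 46.2 m

L ≈ 46.2 m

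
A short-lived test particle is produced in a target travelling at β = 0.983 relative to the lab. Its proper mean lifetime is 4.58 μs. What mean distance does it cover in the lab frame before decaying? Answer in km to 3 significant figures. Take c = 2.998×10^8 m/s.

d ≈ 7.35 km

γ = 1/√(1 − 0.983²) = 5.4465
Dilated lifetime: Δt = γτ₀ = 5.4465 × 4.58 μs = 24.945 μs
d = vΔt = 0.983c × 24.945 μs = 2.9470×10^8 m/s × 2.4945×10^-5 s = 7.35 km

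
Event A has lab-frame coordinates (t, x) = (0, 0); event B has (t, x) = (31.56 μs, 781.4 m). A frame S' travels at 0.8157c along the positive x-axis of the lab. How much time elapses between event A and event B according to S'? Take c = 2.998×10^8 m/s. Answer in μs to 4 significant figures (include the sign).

γ = 1/√(1 − 0.8157²) = 1.72868
Δt' = γ(Δt − vΔx/c²) = 1.72868 × (31.56 μs − 0.8157×781.4 m / (2.998×10^8 m/s))
= 1.72868 × (29.4340 μs) = 50.88 μs

Δt' ≈ 50.88 μs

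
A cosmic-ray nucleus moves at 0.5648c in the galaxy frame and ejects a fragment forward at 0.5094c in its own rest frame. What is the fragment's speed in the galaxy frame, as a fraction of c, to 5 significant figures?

Compose boost 2: (0.5094 + 0.5648)/(1 + 0.5094×0.5648) = 1.0742/1.287709 = 0.83419

u ≈ 0.83419c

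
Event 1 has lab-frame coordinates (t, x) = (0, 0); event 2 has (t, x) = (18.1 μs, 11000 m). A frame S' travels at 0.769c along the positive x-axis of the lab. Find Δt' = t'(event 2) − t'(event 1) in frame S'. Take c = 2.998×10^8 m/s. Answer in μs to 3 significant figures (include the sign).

γ = 1/√(1 − 0.769²) = 1.5643
Δt' = γ(Δt − vΔx/c²) = 1.5643 × (18.1 μs − 0.769×11000 m / (2.998×10^8 m/s))
= 1.5643 × (-10.115 μs) = -15.8 μs

Δt' ≈ -15.8 μs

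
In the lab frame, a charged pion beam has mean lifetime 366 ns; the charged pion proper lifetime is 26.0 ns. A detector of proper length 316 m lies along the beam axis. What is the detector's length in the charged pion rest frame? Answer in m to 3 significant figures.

Time dilation ⇒ γ = Δt/τ₀ = 366/26.0 = 14.077
Length contraction: L = L₀/γ = 316/14.077 = 22.4 m

L ≈ 22.4 m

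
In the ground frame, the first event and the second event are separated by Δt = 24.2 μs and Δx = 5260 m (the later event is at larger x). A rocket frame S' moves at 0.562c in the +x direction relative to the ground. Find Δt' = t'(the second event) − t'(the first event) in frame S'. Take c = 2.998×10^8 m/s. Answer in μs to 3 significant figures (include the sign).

Δt' ≈ 17.3 μs

γ = 1/√(1 − 0.562²) = 1.2090
Δt' = γ(Δt − vΔx/c²) = 1.2090 × (24.2 μs − 0.562×5260 m / (2.998×10^8 m/s))
= 1.2090 × (14.340 μs) = 17.3 μs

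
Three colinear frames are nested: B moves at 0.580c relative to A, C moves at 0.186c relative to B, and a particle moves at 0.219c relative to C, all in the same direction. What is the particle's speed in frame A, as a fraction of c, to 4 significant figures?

Compose boost 2: (0.186 + 0.580)/(1 + 0.186×0.580) = 0.7660/1.10788 = 0.691411
Compose boost 3: (0.219 + 0.691411)/(1 + 0.219×0.691411) = 0.910411/1.15142 = 0.7907

u ≈ 0.7907c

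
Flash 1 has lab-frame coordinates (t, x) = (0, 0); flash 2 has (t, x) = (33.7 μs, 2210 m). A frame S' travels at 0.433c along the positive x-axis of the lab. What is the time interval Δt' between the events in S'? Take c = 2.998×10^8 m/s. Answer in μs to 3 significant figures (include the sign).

γ = 1/√(1 − 0.433²) = 1.1094
Δt' = γ(Δt − vΔx/c²) = 1.1094 × (33.7 μs − 0.433×2210 m / (2.998×10^8 m/s))
= 1.1094 × (30.508 μs) = 33.8 μs

Δt' ≈ 33.8 μs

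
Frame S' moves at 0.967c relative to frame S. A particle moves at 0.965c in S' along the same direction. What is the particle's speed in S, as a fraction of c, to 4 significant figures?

u ≈ 0.9994c

Relativistic velocity addition: u = (u' + v)/(1 + u'v/c²)
= (0.965 + 0.967)/(1 + 0.965×0.967) = 1.932/1.93315 = 0.9994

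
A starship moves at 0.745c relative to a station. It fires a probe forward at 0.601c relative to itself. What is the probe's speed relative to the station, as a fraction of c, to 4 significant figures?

Relativistic velocity addition: u = (u' + v)/(1 + u'v/c²)
= (0.601 + 0.745)/(1 + 0.601×0.745) = 1.346/1.44775 = 0.9297

u ≈ 0.9297c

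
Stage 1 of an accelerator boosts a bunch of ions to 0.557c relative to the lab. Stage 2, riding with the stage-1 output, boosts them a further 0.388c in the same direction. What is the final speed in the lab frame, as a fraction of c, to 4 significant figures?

u ≈ 0.7771c

Compose boost 2: (0.388 + 0.557)/(1 + 0.388×0.557) = 0.9450/1.21612 = 0.7771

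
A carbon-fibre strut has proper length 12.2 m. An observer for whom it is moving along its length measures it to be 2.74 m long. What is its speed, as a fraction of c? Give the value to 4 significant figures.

β ≈ 0.9745

γ = L₀/L = 12.2/2.74 = 4.45255
β = √(1 − 1/γ²) = 0.9745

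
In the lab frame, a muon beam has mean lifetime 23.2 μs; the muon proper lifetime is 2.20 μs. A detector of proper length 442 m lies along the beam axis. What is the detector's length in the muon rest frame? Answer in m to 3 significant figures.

Time dilation ⇒ γ = Δt/τ₀ = 23.2/2.20 = 10.545
Length contraction: L = L₀/γ = 442/10.545 = 41.9 m

L ≈ 41.9 m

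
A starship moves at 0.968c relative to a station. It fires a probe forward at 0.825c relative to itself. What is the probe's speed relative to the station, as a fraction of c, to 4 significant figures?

Relativistic velocity addition: u = (u' + v)/(1 + u'v/c²)
= (0.825 + 0.968)/(1 + 0.825×0.968) = 1.793/1.79860 = 0.9969

u ≈ 0.9969c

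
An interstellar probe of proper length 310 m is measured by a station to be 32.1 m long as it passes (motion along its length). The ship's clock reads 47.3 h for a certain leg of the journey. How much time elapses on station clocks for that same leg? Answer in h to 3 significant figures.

Δt ≈ 457 h

Length contraction ⇒ γ = L₀/L = 310/32.1 = 9.6573
Time dilation: Δt = γτ₀ = 9.6573 × 47.3 h = 457 h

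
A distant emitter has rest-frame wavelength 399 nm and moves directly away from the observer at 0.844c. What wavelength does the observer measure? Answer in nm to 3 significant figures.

λ_obs ≈ 1370 nm

Relativistic Doppler: λ_obs = λ_src √((1+β)/(1−β))
= 399 × √(1.8440/0.15600) = 399 × 3.4381 = 1370 nm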